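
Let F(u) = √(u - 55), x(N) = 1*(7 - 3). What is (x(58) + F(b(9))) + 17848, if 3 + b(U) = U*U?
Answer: 17852 + √23 ≈ 17857.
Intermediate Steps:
b(U) = -3 + U² (b(U) = -3 + U*U = -3 + U²)
x(N) = 4 (x(N) = 1*4 = 4)
F(u) = √(-55 + u)
(x(58) + F(b(9))) + 17848 = (4 + √(-55 + (-3 + 9²))) + 17848 = (4 + √(-55 + (-3 + 81))) + 17848 = (4 + √(-55 + 78)) + 17848 = (4 + √23) + 17848 = 17852 + √23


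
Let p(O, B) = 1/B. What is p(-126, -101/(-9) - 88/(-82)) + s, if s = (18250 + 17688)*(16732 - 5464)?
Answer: 1837255355577/4537 ≈ 4.0495e+8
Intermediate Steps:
s = 404949384 (s = 35938*11268 = 404949384)
p(-126, -101/(-9) - 88/(-82)) + s = 1/(-101/(-9) - 88/(-82)) + 404949384 = 1/(-101*(-⅑) - 88*(-1/82)) + 404949384 = 1/(101/9 + 44/41) + 404949384 = 1/(4537/369) + 404949384 = 369/4537 + 404949384 = 1837255355577/4537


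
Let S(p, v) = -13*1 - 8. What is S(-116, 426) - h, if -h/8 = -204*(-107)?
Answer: 174603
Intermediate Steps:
S(p, v) = -21 (S(p, v) = -13 - 8 = -21)
h = -174624 (h = -(-1632)*(-107) = -8*21828 = -174624)
S(-116, 426) - h = -21 - 1*(-174624) = -21 + 174624 = 174603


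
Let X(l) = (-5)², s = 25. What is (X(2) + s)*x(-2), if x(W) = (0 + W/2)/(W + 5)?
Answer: -50/3 ≈ -16.667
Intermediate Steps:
X(l) = 25
x(W) = W/(2*(5 + W)) (x(W) = (0 + W*(½))/(5 + W) = (0 + W/2)/(5 + W) = (W/2)/(5 + W) = W/(2*(5 + W)))
(X(2) + s)*x(-2) = (25 + 25)*((½)*(-2)/(5 - 2)) = 50*((½)*(-2)/3) = 50*((½)*(-2)*(⅓)) = 50*(-⅓) = -50/3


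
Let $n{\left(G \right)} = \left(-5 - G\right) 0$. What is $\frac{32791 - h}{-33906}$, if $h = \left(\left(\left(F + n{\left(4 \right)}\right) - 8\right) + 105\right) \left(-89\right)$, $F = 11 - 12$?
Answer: $- \frac{41335}{33906} \approx -1.2191$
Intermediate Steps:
$F = -1$
$n{\left(G \right)} = 0$
$h = -8544$ ($h = \left(\left(\left(-1 + 0\right) - 8\right) + 105\right) \left(-89\right) = \left(\left(-1 - 8\right) + 105\right) \left(-89\right) = \left(-9 + 105\right) \left(-89\right) = 96 \left(-89\right) = -8544$)
$\frac{32791 - h}{-33906} = \frac{32791 - -8544}{-33906} = \left(32791 + 8544\right) \left(- \frac{1}{33906}\right) = 41335 \left(- \frac{1}{33906}\right) = - \frac{41335}{33906}$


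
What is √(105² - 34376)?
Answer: I*√23351 ≈ 152.81*I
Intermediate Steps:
√(105² - 34376) = √(11025 - 34376) = √(-23351) = I*√23351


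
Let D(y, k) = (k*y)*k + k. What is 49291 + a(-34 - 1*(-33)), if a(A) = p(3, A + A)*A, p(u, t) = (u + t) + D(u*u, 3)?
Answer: 49206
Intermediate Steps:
D(y, k) = k + y*k² (D(y, k) = y*k² + k = k + y*k²)
p(u, t) = 3 + t + u + 9*u² (p(u, t) = (u + t) + 3*(1 + 3*(u*u)) = (t + u) + 3*(1 + 3*u²) = (t + u) + (3 + 9*u²) = 3 + t + u + 9*u²)
a(A) = A*(87 + 2*A) (a(A) = (3 + (A + A) + 3 + 9*3²)*A = (3 + 2*A + 3 + 9*9)*A = (3 + 2*A + 3 + 81)*A = (87 + 2*A)*A = A*(87 + 2*A))
49291 + a(-34 - 1*(-33)) = 49291 + (-34 - 1*(-33))*(87 + 2*(-34 - 1*(-33))) = 49291 + (-34 + 33)*(87 + 2*(-34 + 33)) = 49291 - (87 + 2*(-1)) = 49291 - (87 - 2) = 49291 - 1*85 = 49291 - 85 = 49206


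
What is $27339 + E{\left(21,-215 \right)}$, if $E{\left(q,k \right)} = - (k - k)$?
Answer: $27339$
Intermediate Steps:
$E{\left(q,k \right)} = 0$ ($E{\left(q,k \right)} = \left(-1\right) 0 = 0$)
$27339 + E{\left(21,-215 \right)} = 27339 + 0 = 27339$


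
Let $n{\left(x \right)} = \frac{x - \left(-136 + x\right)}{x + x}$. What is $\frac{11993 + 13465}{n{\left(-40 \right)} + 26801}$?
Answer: $\frac{84860}{89331} \approx 0.94995$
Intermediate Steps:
$n{\left(x \right)} = \frac{68}{x}$ ($n{\left(x \right)} = \frac{136}{2 x} = 136 \frac{1}{2 x} = \frac{68}{x}$)
$\frac{11993 + 13465}{n{\left(-40 \right)} + 26801} = \frac{11993 + 13465}{\frac{68}{-40} + 26801} = \frac{25458}{68 \left(- \frac{1}{40}\right) + 26801} = \frac{25458}{- \frac{17}{10} + 26801} = \frac{25458}{\frac{267993}{10}} = 25458 \cdot \frac{10}{267993} = \frac{84860}{89331}$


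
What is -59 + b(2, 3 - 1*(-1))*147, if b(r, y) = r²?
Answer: 529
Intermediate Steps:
-59 + b(2, 3 - 1*(-1))*147 = -59 + 2²*147 = -59 + 4*147 = -59 + 588 = 529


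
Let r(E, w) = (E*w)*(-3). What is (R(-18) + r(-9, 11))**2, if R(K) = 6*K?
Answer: 35721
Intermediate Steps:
r(E, w) = -3*E*w
(R(-18) + r(-9, 11))**2 = (6*(-18) - 3*(-9)*11)**2 = (-108 + 297)**2 = 189**2 = 35721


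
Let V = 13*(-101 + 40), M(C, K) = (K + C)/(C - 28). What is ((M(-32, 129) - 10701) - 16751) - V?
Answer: -1599637/60 ≈ -26661.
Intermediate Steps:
M(C, K) = (C + K)/(-28 + C)
V = -793 (V = 13*(-61) = -793)
((M(-32, 129) - 10701) - 16751) - V = (((-32 + 129)/(-28 - 32) - 10701) - 16751) - 1*(-793) = ((97/(-60) - 10701) - 16751) + 793 = ((-1/60*97 - 10701) - 16751) + 793 = ((-97/60 - 10701) - 16751) + 793 = (-642157/60 - 16751) + 793 = -1647217/60 + 793 = -1599637/60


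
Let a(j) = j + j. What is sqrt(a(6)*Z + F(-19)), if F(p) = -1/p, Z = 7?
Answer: sqrt(30343)/19 ≈ 9.1680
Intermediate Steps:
a(j) = 2*j
sqrt(a(6)*Z + F(-19)) = sqrt((2*6)*7 - 1/(-19)) = sqrt(12*7 - 1*(-1/19)) = sqrt(84 + 1/19) = sqrt(1597/19) = sqrt(30343)/19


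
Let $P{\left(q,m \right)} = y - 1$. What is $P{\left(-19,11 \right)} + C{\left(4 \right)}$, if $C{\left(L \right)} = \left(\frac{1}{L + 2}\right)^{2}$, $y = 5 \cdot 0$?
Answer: $- \frac{35}{36} \approx -0.97222$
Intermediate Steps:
$y = 0$
$P{\left(q,m \right)} = -1$ ($P{\left(q,m \right)} = 0 - 1 = -1$)
$C{\left(L \right)} = \frac{1}{\left(2 + L\right)^{2}}$ ($C{\left(L \right)} = \left(\frac{1}{2 + L}\right)^{2} = \frac{1}{\left(2 + L\right)^{2}}$)
$P{\left(-19,11 \right)} + C{\left(4 \right)} = -1 + \frac{1}{\left(2 + 4\right)^{2}} = -1 + \frac{1}{36} = - \frac{35}{36}$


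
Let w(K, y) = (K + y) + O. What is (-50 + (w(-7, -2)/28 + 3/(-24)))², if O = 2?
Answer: 162409/64 ≈ 2537.6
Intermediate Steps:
w(K, y) = 2 + K + y (w(K, y) = (K + y) + 2 = 2 + K + y)
(-50 + (w(-7, -2)/28 + 3/(-24)))² = (-50 + ((2 - 7 - 2)/28 + 3/(-24)))² = (-50 + (-7*1/28 + 3*(-1/24)))² = (-50 + (-¼ - ⅛))² = (-50 - 3/8)² = (-403/8)² = 162409/64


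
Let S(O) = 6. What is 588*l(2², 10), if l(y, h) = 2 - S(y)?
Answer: -2352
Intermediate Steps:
l(y, h) = -4 (l(y, h) = 2 - 1*6 = 2 - 6 = -4)
588*l(2², 10) = 588*(-4) = -2352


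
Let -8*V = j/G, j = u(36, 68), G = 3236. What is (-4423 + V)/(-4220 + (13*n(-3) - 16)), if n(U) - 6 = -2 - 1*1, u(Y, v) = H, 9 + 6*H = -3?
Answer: 57251311/54325968 ≈ 1.0538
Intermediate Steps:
H = -2 (H = -3/2 + (⅙)*(-3) = -3/2 - ½ = -2)
u(Y, v) = -2
n(U) = 3 (n(U) = 6 + (-2 - 1*1) = 6 + (-2 - 1) = 6 - 3 = 3)
j = -2
V = 1/12944 (V = -(-1)/(4*3236) = -⅛*(-1/1618) = 1/12944 ≈ 7.7256e-5)
(-4423 + V)/(-4220 + (13*n(-3) - 16)) = (-4423 + 1/12944)/(-4220 + (13*3 - 16)) = -57251311/(12944*(-4220 + (39 - 16))) = -57251311/(12944*(-4220 + 23)) = -57251311/12944/(-4197) = -57251311/12944*(-1/4197) = 57251311/54325968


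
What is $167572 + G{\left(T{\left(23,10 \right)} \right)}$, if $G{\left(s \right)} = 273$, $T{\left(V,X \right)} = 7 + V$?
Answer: $167845$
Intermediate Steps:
$167572 + G{\left(T{\left(23,10 \right)} \right)} = 167572 + 273 = 167845$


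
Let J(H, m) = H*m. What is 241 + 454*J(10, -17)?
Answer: -76939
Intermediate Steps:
241 + 454*J(10, -17) = 241 + 454*(10*(-17)) = 241 + 454*(-170) = 241 - 77180 = -76939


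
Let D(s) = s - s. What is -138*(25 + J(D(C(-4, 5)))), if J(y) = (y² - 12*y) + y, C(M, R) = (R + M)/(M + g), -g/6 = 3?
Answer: -3450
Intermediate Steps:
g = -18 (g = -6*3 = -18)
C(M, R) = (M + R)/(-18 + M) (C(M, R) = (R + M)/(M - 18) = (M + R)/(-18 + M))
D(s) = 0
J(y) = y² - 11*y
-138*(25 + J(D(C(-4, 5)))) = -138*(25 + 0*(-11 + 0)) = -138*(25 + 0*(-11)) = -138*(25 + 0) = -138*25 = -3450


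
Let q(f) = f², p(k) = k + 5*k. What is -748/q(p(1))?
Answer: -187/9 ≈ -20.778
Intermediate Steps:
p(k) = 6*k
-748/q(p(1)) = -748/((6*1)²) = -748/(6²) = -748/36 = -748*1/36 = -187/9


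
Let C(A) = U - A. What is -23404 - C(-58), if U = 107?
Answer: -23569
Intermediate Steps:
C(A) = 107 - A
-23404 - C(-58) = -23404 - (107 - 1*(-58)) = -23404 - (107 + 58) = -23404 - 1*165 = -23404 - 165 = -23569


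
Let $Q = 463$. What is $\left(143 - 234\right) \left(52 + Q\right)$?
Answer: $-46865$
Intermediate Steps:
$\left(143 - 234\right) \left(52 + Q\right) = \left(143 - 234\right) \left(52 + 463\right) = \left(-91\right) 515 = -46865$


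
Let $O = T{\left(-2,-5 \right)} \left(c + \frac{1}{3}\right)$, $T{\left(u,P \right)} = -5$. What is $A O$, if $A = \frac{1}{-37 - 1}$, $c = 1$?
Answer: $\frac{10}{57} \approx 0.17544$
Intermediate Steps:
$O = - \frac{20}{3}$ ($O = - 5 \left(1 + \frac{1}{3}\right) = \left(-5\right) \frac{4}{3} = - \frac{20}{3} \approx -6.6667$)
$A = - \frac{1}{38}$ ($A = \frac{1}{-38} = - \frac{1}{38} \approx -0.026316$)
$A O = \left(- \frac{1}{38}\right) \left(- \frac{20}{3}\right) = \frac{10}{57}$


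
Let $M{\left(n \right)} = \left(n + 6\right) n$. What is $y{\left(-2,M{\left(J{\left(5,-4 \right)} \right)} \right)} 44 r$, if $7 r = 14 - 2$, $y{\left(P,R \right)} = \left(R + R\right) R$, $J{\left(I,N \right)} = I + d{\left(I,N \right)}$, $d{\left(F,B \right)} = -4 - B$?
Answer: $\frac{3194400}{7} \approx 4.5634 \cdot 10^{5}$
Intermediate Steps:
$J{\left(I,N \right)} = -4 + I - N$ ($J{\left(I,N \right)} = I - \left(4 + N\right) = -4 + I - N$)
$M{\left(n \right)} = n \left(6 + n\right)$ ($M{\left(n \right)} = \left(6 + n\right) n = n \left(6 + n\right)$)
$y{\left(P,R \right)} = 2 R^{2}$ ($y{\left(P,R \right)} = 2 R R = 2 R^{2}$)
$r = \frac{12}{7}$ ($r = \frac{14 - 2}{7} = \frac{1}{7} \cdot 12 = \frac{12}{7} \approx 1.7143$)
$y{\left(-2,M{\left(J{\left(5,-4 \right)} \right)} \right)} 44 r = 2 \left(\left(-4 + 5 - -4\right) \left(6 - -5\right)\right)^{2} \cdot 44 \cdot \frac{12}{7} = 2 \left(\left(-4 + 5 + 4\right) \left(6 + \left(-4 + 5 + 4\right)\right)\right)^{2} \cdot 44 \cdot \frac{12}{7} = 2 \left(5 \left(6 + 5\right)\right)^{2} \cdot 44 \cdot \frac{12}{7} = 2 \left(5 \cdot 11\right)^{2} \cdot 44 \cdot \frac{12}{7} = 2 \cdot 55^{2} \cdot 44 \cdot \frac{12}{7} = 2 \cdot 3025 \cdot 44 \cdot \frac{12}{7} = 6050 \cdot 44 \cdot \frac{12}{7} = 266200 \cdot \frac{12}{7} = \frac{3194400}{7}$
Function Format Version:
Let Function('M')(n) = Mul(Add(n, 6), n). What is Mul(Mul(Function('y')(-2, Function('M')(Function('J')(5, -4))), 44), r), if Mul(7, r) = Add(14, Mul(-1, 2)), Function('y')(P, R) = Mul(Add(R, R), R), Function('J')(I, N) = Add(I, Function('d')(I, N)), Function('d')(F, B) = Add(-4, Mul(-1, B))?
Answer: Rational(3194400, 7) ≈ 4.5634e+5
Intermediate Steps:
Function('J')(I, N) = Add(-4, I, Mul(-1, N)) (Function('J')(I, N) = Add(I, Add(-4, Mul(-1, N))) = Add(-4, I, Mul(-1, N)))
Function('M')(n) = Mul(n, Add(6, n)) (Function('M')(n) = Mul(Add(6, n), n) = Mul(n, Add(6, n)))
Function('y')(P, R) = Mul(2, Pow(R, 2)) (Function('y')(P, R) = Mul(Mul(2, R), R) = Mul(2, Pow(R, 2)))
r = Rational(12, 7) (r = Mul(Rational(1, 7), Add(14, Mul(-1, 2))) = Mul(Rational(1, 7), Add(14, -2)) = Mul(Rational(1, 7), 12) = Rational(12, 7) ≈ 1.7143)
Mul(Mul(Function('y')(-2, Function('M')(Function('J')(5, -4))), 44), r) = Mul(Mul(Mul(2, Pow(Mul(Add(-4, 5, Mul(-1, -4)), Add(6, Add(-4, 5, Mul(-1, -4)))), 2)), 44), Rational(12, 7)) = Mul(Mul(Mul(2, Pow(Mul(Add(-4, 5, 4), Add(6, Add(-4, 5, 4))), 2)), 44), Rational(12, 7)) = Mul(Mul(Mul(2, Pow(Mul(5, Add(6, 5)), 2)), 44), Rational(12, 7)) = Mul(Mul(Mul(2, Pow(Mul(5, 11), 2)), 44), Rational(12, 7)) = Mul(Mul(Mul(2, Pow(55, 2)), 44), Rational(12, 7)) = Mul(Mul(Mul(2, 3025), 44), Rational(12, 7)) = Mul(Mul(6050, 44), Rational(12, 7)) = Mul(266200, Rational(12, 7)) = Rational(3194400, 7)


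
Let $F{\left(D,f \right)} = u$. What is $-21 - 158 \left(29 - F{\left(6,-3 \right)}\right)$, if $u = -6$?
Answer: $-5551$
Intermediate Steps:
$F{\left(D,f \right)} = -6$
$-21 - 158 \left(29 - F{\left(6,-3 \right)}\right) = -21 - 158 \left(29 - -6\right) = -21 - 158 \left(29 + 6\right) = -21 - 5530 = -5551$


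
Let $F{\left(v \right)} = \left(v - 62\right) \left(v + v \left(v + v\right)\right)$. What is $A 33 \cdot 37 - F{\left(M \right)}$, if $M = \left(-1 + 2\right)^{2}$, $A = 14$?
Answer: $17277$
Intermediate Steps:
$M = 1$ ($M = 1^{2} = 1$)
$F{\left(v \right)} = \left(-62 + v\right) \left(v + 2 v^{2}\right)$ ($F{\left(v \right)} = \left(-62 + v\right) \left(v + v 2 v\right) = \left(-62 + v\right) \left(v + 2 v^{2}\right)$)
$A 33 \cdot 37 - F{\left(M \right)} = 14 \cdot 33 \cdot 37 - 1 \left(-62 - 123 + 2 \cdot 1^{2}\right) = 462 \cdot 37 - 1 \left(-62 - 123 + 2 \cdot 1\right) = 17094 - 1 \left(-62 - 123 + 2\right) = 17094 - 1 \left(-183\right) = 17094 - -183 = 17094 + 183 = 17277$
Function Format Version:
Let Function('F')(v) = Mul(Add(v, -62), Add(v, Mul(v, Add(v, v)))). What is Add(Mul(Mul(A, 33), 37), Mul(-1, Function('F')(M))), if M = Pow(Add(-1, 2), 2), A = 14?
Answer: 17277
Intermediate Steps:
M = 1 (M = Pow(1, 2) = 1)
Function('F')(v) = Mul(Add(-62, v), Add(v, Mul(2, Pow(v, 2)))) (Function('F')(v) = Mul(Add(-62, v), Add(v, Mul(v, Mul(2, v)))) = Mul(Add(-62, v), Add(v, Mul(2, Pow(v, 2)))))
Add(Mul(Mul(A, 33), 37), Mul(-1, Function('F')(M))) = Add(Mul(Mul(14, 33), 37), Mul(-1, Mul(1, Add(-62, Mul(-123, 1), Mul(2, Pow(1, 2)))))) = Add(Mul(462, 37), Mul(-1, Mul(1, Add(-62, -123, Mul(2, 1))))) = Add(17094, Mul(-1, Mul(1, Add(-62, -123, 2)))) = Add(17094, Mul(-1, Mul(1, -183))) = Add(17094, Mul(-1, -183)) = Add(17094, 183) = 17277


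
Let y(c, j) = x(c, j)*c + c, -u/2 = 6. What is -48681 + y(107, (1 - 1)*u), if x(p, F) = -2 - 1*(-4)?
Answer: -48360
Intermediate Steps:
u = -12 (u = -2*6 = -12)
x(p, F) = 2 (x(p, F) = -2 + 4 = 2)
y(c, j) = 3*c (y(c, j) = 2*c + c = 3*c)
-48681 + y(107, (1 - 1)*u) = -48681 + 3*107 = -48681 + 321 = -48360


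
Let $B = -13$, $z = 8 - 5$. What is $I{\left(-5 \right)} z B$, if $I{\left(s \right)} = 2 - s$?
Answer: $-273$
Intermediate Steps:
$z = 3$
$I{\left(-5 \right)} z B = \left(2 - -5\right) 3 \left(-13\right) = \left(2 + 5\right) 3 \left(-13\right) = 7 \cdot 3 \left(-13\right) = 21 \left(-13\right) = -273$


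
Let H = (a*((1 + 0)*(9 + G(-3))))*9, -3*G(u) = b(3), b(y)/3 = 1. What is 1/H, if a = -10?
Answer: -1/720 ≈ -0.0013889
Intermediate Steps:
b(y) = 3 (b(y) = 3*1 = 3)
G(u) = -1 (G(u) = -⅓*3 = -1)
H = -720 (H = -10*(1 + 0)*(9 - 1)*9 = -10*8*9 = -80*9 = -720)
1/H = 1/(-720) = -1/720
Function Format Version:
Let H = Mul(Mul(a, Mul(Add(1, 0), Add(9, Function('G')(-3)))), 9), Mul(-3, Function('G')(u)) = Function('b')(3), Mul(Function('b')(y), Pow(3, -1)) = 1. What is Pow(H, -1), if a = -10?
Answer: Rational(-1, 720) ≈ -0.0013889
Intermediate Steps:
Function('b')(y) = 3 (Function('b')(y) = Mul(3, 1) = 3)
Function('G')(u) = -1 (Function('G')(u) = Mul(Rational(-1, 3), 3) = -1)
H = -720 (H = Mul(Mul(-10, Mul(Add(1, 0), Add(9, -1))), 9) = Mul(Mul(-10, Mul(1, 8)), 9) = Mul(Mul(-10, 8), 9) = Mul(-80, 9) = -720)
Pow(H, -1) = Pow(-720, -1) = Rational(-1, 720)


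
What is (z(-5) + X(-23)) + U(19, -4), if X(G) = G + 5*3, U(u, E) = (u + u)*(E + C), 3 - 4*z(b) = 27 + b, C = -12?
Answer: -2483/4 ≈ -620.75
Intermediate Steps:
z(b) = -6 - b/4 (z(b) = ¾ - (27 + b)/4 = ¾ + (-27/4 - b/4) = -6 - b/4)
U(u, E) = 2*u*(-12 + E) (U(u, E) = (u + u)*(E - 12) = (2*u)*(-12 + E) = 2*u*(-12 + E))
X(G) = 15 + G (X(G) = G + 15 = 15 + G)
(z(-5) + X(-23)) + U(19, -4) = ((-6 - ¼*(-5)) + (15 - 23)) + 2*19*(-12 - 4) = ((-6 + 5/4) - 8) + 2*19*(-16) = (-19/4 - 8) - 608 = -51/4 - 608 = -2483/4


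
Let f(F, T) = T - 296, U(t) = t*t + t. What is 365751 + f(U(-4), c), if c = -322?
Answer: 365133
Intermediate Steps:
U(t) = t + t**2 (U(t) = t**2 + t = t + t**2)
f(F, T) = -296 + T
365751 + f(U(-4), c) = 365751 + (-296 - 322) = 365751 - 618 = 365133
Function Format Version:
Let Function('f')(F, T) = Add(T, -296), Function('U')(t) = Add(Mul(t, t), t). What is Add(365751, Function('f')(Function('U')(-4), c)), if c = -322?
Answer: 365133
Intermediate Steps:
Function('U')(t) = Add(t, Pow(t, 2)) (Function('U')(t) = Add(Pow(t, 2), t) = Add(t, Pow(t, 2)))
Function('f')(F, T) = Add(-296, T)
Add(365751, Function('f')(Function('U')(-4), c)) = Add(365751, Add(-296, -322)) = Add(365751, -618) = 365133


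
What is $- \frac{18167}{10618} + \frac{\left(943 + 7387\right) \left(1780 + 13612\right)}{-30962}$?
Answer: $- \frac{680976589567}{164377258} \approx -4142.8$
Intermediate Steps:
$- \frac{18167}{10618} + \frac{\left(943 + 7387\right) \left(1780 + 13612\right)}{-30962} = \left(-18167\right) \frac{1}{10618} + 8330 \cdot 15392 \left(- \frac{1}{30962}\right) = - \frac{18167}{10618} + 128215360 \left(- \frac{1}{30962}\right) = - \frac{18167}{10618} - \frac{64107680}{15481} = - \frac{680976589567}{164377258}$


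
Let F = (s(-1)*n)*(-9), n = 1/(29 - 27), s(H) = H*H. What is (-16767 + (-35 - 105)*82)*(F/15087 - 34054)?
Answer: 205851596135/214 ≈ 9.6192e+8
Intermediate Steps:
s(H) = H²
n = ½ (n = 1/2 = ½ ≈ 0.50000)
F = -9/2 (F = ((-1)²*(½))*(-9) = (1*(½))*(-9) = (½)*(-9) = -9/2 ≈ -4.5000)
(-16767 + (-35 - 105)*82)*(F/15087 - 34054) = (-16767 + (-35 - 105)*82)*(-9/2/15087 - 34054) = (-16767 - 140*82)*(-9/2*1/15087 - 34054) = (-16767 - 11480)*(-3/10058 - 34054) = -28247*(-342515135/10058) = 205851596135/214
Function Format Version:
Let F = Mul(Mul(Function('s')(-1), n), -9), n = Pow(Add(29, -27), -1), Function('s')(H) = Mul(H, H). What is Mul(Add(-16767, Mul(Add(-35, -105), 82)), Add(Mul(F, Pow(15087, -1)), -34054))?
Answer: Rational(205851596135, 214) ≈ 9.6192e+8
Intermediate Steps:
Function('s')(H) = Pow(H, 2)
n = Rational(1, 2) (n = Pow(2, -1) = Rational(1, 2) ≈ 0.50000)
F = Rational(-9, 2) (F = Mul(Mul(Pow(-1, 2), Rational(1, 2)), -9) = Mul(Mul(1, Rational(1, 2)), -9) = Mul(Rational(1, 2), -9) = Rational(-9, 2) ≈ -4.5000)
Mul(Add(-16767, Mul(Add(-35, -105), 82)), Add(Mul(F, Pow(15087, -1)), -34054)) = Mul(Add(-16767, Mul(Add(-35, -105), 82)), Add(Mul(Rational(-9, 2), Pow(15087, -1)), -34054)) = Mul(Add(-16767, Mul(-140, 82)), Add(Mul(Rational(-9, 2), Rational(1, 15087)), -34054)) = Mul(Add(-16767, -11480), Add(Rational(-3, 10058), -34054)) = Mul(-28247, Rational(-342515135, 10058)) = Rational(205851596135, 214)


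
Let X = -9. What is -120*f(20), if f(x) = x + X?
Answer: -1320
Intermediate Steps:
f(x) = -9 + x (f(x) = x - 9 = -9 + x)
-120*f(20) = -120*(-9 + 20) = -120*11 = -1320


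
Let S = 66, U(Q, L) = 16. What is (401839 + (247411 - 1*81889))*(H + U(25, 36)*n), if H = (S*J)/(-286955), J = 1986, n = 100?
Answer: 260416953797564/286955 ≈ 9.0752e+8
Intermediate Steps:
H = -131076/286955 (H = (66*1986)/(-286955) = 131076*(-1/286955) = -131076/286955 ≈ -0.45678)
(401839 + (247411 - 1*81889))*(H + U(25, 36)*n) = (401839 + (247411 - 1*81889))*(-131076/286955 + 16*100) = (401839 + (247411 - 81889))*(-131076/286955 + 1600) = (401839 + 165522)*(458996924/286955) = 567361*(458996924/286955) = 260416953797564/286955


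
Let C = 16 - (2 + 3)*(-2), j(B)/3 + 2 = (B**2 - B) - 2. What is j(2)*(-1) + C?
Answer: 32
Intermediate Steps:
j(B) = -12 - 3*B + 3*B**2 (j(B) = -6 + 3*((B**2 - B) - 2) = -6 + 3*(-2 + B**2 - B) = -6 + (-6 - 3*B + 3*B**2) = -12 - 3*B + 3*B**2)
C = 26 (C = 16 - 5*(-2) = 16 - 1*(-10) = 16 + 10 = 26)
j(2)*(-1) + C = (-12 - 3*2 + 3*2**2)*(-1) + 26 = (-12 - 6 + 3*4)*(-1) + 26 = (-12 - 6 + 12)*(-1) + 26 = -6*(-1) + 26 = 6 + 26 = 32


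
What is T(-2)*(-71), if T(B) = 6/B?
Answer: 213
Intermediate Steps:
T(-2)*(-71) = (6/(-2))*(-71) = (6*(-1/2))*(-71) = -3*(-71) = 213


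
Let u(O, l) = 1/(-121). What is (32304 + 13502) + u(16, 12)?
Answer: 5542525/121 ≈ 45806.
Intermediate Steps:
u(O, l) = -1/121
(32304 + 13502) + u(16, 12) = (32304 + 13502) - 1/121 = 45806 - 1/121 = 5542525/121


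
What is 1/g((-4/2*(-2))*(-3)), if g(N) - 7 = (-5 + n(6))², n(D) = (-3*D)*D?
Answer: 1/12776 ≈ 7.8272e-5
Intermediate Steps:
n(D) = -3*D²
g(N) = 12776 (g(N) = 7 + (-5 - 3*6²)² = 7 + (-5 - 3*36)² = 7 + (-5 - 108)² = 7 + (-113)² = 7 + 12769 = 12776)
1/g((-4/2*(-2))*(-3)) = 1/12776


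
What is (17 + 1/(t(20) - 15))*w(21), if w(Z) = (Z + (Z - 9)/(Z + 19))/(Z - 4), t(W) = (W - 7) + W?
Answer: 21797/1020 ≈ 21.370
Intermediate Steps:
t(W) = -7 + 2*W (t(W) = (-7 + W) + W = -7 + 2*W)
w(Z) = (Z + (-9 + Z)/(19 + Z))/(-4 + Z)
(17 + 1/(t(20) - 15))*w(21) = (17 + 1/((-7 + 2*20) - 15))*((-9 + 21² + 20*21)/(-76 + 21² + 15*21)) = (17 + 1/((-7 + 40) - 15))*((-9 + 441 + 420)/(-76 + 441 + 315)) = (17 + 1/(33 - 15))*(852/680) = (17 + 1/18)*((1/680)*852) = (17 + 1/18)*(213/170) = (307/18)*(213/170) = 21797/1020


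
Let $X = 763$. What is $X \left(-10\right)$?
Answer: $-7630$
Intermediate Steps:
$X \left(-10\right) = 763 \left(-10\right) = -7630$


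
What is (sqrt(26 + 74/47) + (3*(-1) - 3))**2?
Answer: 2988/47 - 432*sqrt(47)/47 ≈ 0.56079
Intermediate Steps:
(sqrt(26 + 74/47) + (3*(-1) - 3))**2 = (sqrt(26 + 74*(1/47)) + (-3 - 3))**2 = (sqrt(26 + 74/47) - 6)**2 = (sqrt(1296/47) - 6)**2 = (36*sqrt(47)/47 - 6)**2 = (-6 + 36*sqrt(47)/47)**2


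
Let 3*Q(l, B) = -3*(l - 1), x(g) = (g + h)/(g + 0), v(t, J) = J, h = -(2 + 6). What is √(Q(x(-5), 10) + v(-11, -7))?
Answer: I*√215/5 ≈ 2.9326*I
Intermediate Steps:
h = -8 (h = -1*8 = -8)
x(g) = (-8 + g)/g (x(g) = (g - 8)/(g + 0) = (-8 + g)/g)
Q(l, B) = 1 - l (Q(l, B) = (-3*(l - 1))/3 = (-3*(-1 + l))/3 = (3 - 3*l)/3 = 1 - l)
√(Q(x(-5), 10) + v(-11, -7)) = √((1 - (-8 - 5)/(-5)) - 7) = √((1 - (-1)*(-13)/5) - 7) = √((1 - 1*13/5) - 7) = √((1 - 13/5) - 7) = √(-8/5 - 7) = √(-43/5) = I*√215/5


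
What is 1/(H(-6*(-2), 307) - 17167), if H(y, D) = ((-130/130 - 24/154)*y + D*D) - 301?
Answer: 77/5911069 ≈ 1.3026e-5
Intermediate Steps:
H(y, D) = -301 + D² - 89*y/77 (H(y, D) = ((-130*1/130 - 24*1/154)*y + D²) - 301 = ((-1 - 12/77)*y + D²) - 301 = (-89*y/77 + D²) - 301 = (D² - 89*y/77) - 301 = -301 + D² - 89*y/77)
1/(H(-6*(-2), 307) - 17167) = 1/((-301 + 307² - (-534)*(-2)/77) - 17167) = 1/((-301 + 94249 - 89/77*12) - 17167) = 1/((-301 + 94249 - 1068/77) - 17167) = 1/(7232928/77 - 17167) = 1/(5911069/77) = 77/5911069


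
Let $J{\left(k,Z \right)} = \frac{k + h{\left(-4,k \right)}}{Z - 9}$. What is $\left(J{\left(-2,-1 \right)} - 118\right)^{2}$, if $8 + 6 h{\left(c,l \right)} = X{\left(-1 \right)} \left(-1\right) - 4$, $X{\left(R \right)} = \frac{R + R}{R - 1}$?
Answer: $\frac{1990921}{144} \approx 13826.0$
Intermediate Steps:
$X{\left(R \right)} = \frac{2 R}{-1 + R}$
$h{\left(c,l \right)} = - \frac{13}{6}$ ($h{\left(c,l \right)} = - \frac{4}{3} + \frac{2 \left(-1\right) \frac{1}{-1 - 1} \left(-1\right) - 4}{6} = - \frac{4}{3} + \frac{2 \left(-1\right) \frac{1}{-2} \left(-1\right) - 4}{6} = - \frac{4}{3} + \frac{2 \left(-1\right) \left(- \frac{1}{2}\right) \left(-1\right) - 4}{6} = - \frac{4}{3} + \frac{1 \left(-1\right) - 4}{6} = - \frac{4}{3} + \frac{-1 - 4}{6} = - \frac{4}{3} + \frac{1}{6} \left(-5\right) = - \frac{4}{3} - \frac{5}{6} = - \frac{13}{6}$)
$J{\left(k,Z \right)} = \frac{- \frac{13}{6} + k}{-9 + Z}$ ($J{\left(k,Z \right)} = \frac{k - \frac{13}{6}}{Z - 9} = \frac{- \frac{13}{6} + k}{-9 + Z}$)
$\left(J{\left(-2,-1 \right)} - 118\right)^{2} = \left(\frac{- \frac{13}{6} - 2}{-9 - 1} - 118\right)^{2} = \left(\frac{1}{-10} \left(- \frac{25}{6}\right) - 118\right)^{2} = \left(\left(- \frac{1}{10}\right) \left(- \frac{25}{6}\right) - 118\right)^{2} = \left(\frac{5}{12} - 118\right)^{2} = \left(- \frac{1411}{12}\right)^{2} = \frac{1990921}{144}$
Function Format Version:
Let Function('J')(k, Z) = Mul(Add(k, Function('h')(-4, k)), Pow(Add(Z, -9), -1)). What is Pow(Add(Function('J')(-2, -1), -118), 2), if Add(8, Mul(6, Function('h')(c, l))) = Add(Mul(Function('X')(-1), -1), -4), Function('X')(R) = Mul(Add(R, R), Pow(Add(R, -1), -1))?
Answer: Rational(1990921, 144) ≈ 13826.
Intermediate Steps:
Function('X')(R) = Mul(2, R, Pow(Add(-1, R), -1)) (Function('X')(R) = Mul(Mul(2, R), Pow(Add(-1, R), -1)) = Mul(2, R, Pow(Add(-1, R), -1)))
Function('h')(c, l) = Rational(-13, 6) (Function('h')(c, l) = Add(Rational(-4, 3), Mul(Rational(1, 6), Add(Mul(Mul(2, -1, Pow(Add(-1, -1), -1)), -1), -4))) = Add(Rational(-4, 3), Mul(Rational(1, 6), Add(Mul(Mul(2, -1, Pow(-2, -1)), -1), -4))) = Add(Rational(-4, 3), Mul(Rational(1, 6), Add(Mul(Mul(2, -1, Rational(-1, 2)), -1), -4))) = Add(Rational(-4, 3), Mul(Rational(1, 6), Add(Mul(1, -1), -4))) = Add(Rational(-4, 3), Mul(Rational(1, 6), Add(-1, -4))) = Add(Rational(-4, 3), Mul(Rational(1, 6), -5)) = Add(Rational(-4, 3), Rational(-5, 6)) = Rational(-13, 6))
Function('J')(k, Z) = Mul(Pow(Add(-9, Z), -1), Add(Rational(-13, 6), k)) (Function('J')(k, Z) = Mul(Add(k, Rational(-13, 6)), Pow(Add(Z, -9), -1)) = Mul(Add(Rational(-13, 6), k), Pow(Add(-9, Z), -1)) = Mul(Pow(Add(-9, Z), -1), Add(Rational(-13, 6), k)))
Pow(Add(Function('J')(-2, -1), -118), 2) = Pow(Add(Mul(Pow(Add(-9, -1), -1), Add(Rational(-13, 6), -2)), -118), 2) = Pow(Add(Mul(Pow(-10, -1), Rational(-25, 6)), -118), 2) = Pow(Add(Mul(Rational(-1, 10), Rational(-25, 6)), -118), 2) = Pow(Add(Rational(5, 12), -118), 2) = Pow(Rational(-1411, 12), 2) = Rational(1990921, 144)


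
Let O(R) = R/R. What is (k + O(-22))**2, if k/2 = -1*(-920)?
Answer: 3389281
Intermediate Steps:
O(R) = 1
k = 1840 (k = 2*(-1*(-920)) = 2*920 = 1840)
(k + O(-22))**2 = (1840 + 1)**2 = 1841**2 = 3389281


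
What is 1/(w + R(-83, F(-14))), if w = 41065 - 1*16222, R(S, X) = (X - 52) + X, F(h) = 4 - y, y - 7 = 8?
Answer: 1/24769 ≈ 4.0373e-5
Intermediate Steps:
y = 15 (y = 7 + 8 = 15)
F(h) = -11 (F(h) = 4 - 1*15 = 4 - 15 = -11)
R(S, X) = -52 + 2*X (R(S, X) = (-52 + X) + X = -52 + 2*X)
w = 24843 (w = 41065 - 16222 = 24843)
1/(w + R(-83, F(-14))) = 1/(24843 + (-52 + 2*(-11))) = 1/(24843 + (-52 - 22)) = 1/(24843 - 74) = 1/24769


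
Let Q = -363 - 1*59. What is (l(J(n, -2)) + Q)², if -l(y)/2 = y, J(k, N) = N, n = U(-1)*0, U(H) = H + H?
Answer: 174724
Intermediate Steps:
U(H) = 2*H
n = 0 (n = (2*(-1))*0 = -2*0 = 0)
l(y) = -2*y
Q = -422 (Q = -363 - 59 = -422)
(l(J(n, -2)) + Q)² = (-2*(-2) - 422)² = (4 - 422)² = (-418)² = 174724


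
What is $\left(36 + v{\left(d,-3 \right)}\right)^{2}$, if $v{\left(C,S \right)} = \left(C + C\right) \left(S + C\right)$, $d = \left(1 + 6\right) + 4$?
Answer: $44944$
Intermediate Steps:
$d = 11$ ($d = 7 + 4 = 11$)
$v{\left(C,S \right)} = 2 C \left(C + S\right)$
$\left(36 + v{\left(d,-3 \right)}\right)^{2} = \left(36 + 2 \cdot 11 \left(11 - 3\right)\right)^{2} = \left(36 + 2 \cdot 11 \cdot 8\right)^{2} = \left(36 + 176\right)^{2} = 212^{2} = 44944$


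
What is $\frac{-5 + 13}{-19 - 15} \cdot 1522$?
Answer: $- \frac{6088}{17} \approx -358.12$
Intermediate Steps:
$\frac{-5 + 13}{-19 - 15} \cdot 1522 = \frac{8}{-34} \cdot 1522 = 8 \left(- \frac{1}{34}\right) 1522 = \left(- \frac{4}{17}\right) 1522 = - \frac{6088}{17}$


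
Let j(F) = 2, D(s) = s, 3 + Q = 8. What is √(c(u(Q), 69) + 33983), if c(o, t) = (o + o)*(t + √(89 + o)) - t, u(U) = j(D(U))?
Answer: √(34190 + 4*√91) ≈ 185.01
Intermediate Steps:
Q = 5 (Q = -3 + 8 = 5)
u(U) = 2
c(o, t) = -t + 2*o*(t + √(89 + o)) (c(o, t) = (2*o)*(t + √(89 + o)) - t = 2*o*(t + √(89 + o)) - t = -t + 2*o*(t + √(89 + o)))
√(c(u(Q), 69) + 33983) = √((-1*69 + 2*2*69 + 2*2*√(89 + 2)) + 33983) = √((-69 + 276 + 2*2*√91) + 33983) = √((-69 + 276 + 4*√91) + 33983) = √((207 + 4*√91) + 33983) = √(34190 + 4*√91)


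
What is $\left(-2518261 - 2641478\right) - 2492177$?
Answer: $-7651916$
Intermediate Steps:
$\left(-2518261 - 2641478\right) - 2492177 = -5159739 - 2492177 = -7651916$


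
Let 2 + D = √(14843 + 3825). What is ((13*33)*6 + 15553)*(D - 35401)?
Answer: -641750181 + 36254*√4667 ≈ -6.3927e+8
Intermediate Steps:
D = -2 + 2*√4667 (D = -2 + √(14843 + 3825) = -2 + √18668 = -2 + 2*√4667 ≈ 134.63)
((13*33)*6 + 15553)*(D - 35401) = ((13*33)*6 + 15553)*((-2 + 2*√4667) - 35401) = (429*6 + 15553)*(-35403 + 2*√4667) = (2574 + 15553)*(-35403 + 2*√4667) = 18127*(-35403 + 2*√4667) = -641750181 + 36254*√4667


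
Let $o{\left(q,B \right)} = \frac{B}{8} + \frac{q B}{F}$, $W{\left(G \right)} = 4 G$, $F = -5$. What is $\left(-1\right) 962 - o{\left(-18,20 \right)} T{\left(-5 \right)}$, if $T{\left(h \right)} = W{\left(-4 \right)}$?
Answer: $230$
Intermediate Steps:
$o{\left(q,B \right)} = \frac{B}{8} - \frac{B q}{5}$ ($o{\left(q,B \right)} = \frac{B}{8} + \frac{q B}{-5} = B \frac{1}{8} + B q \left(- \frac{1}{5}\right) = \frac{B}{8} - \frac{B q}{5}$)
$T{\left(h \right)} = -16$ ($T{\left(h \right)} = 4 \left(-4\right) = -16$)
$\left(-1\right) 962 - o{\left(-18,20 \right)} T{\left(-5 \right)} = \left(-1\right) 962 - \frac{1}{40} \cdot 20 \left(5 - -144\right) \left(-16\right) = -962 - \frac{1}{40} \cdot 20 \left(5 + 144\right) \left(-16\right) = -962 - \frac{1}{40} \cdot 20 \cdot 149 \left(-16\right) = -962 - \frac{149}{2} \left(-16\right) = -962 - -1192 = -962 + 1192 = 230$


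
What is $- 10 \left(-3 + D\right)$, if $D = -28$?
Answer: $310$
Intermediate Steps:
$- 10 \left(-3 + D\right) = - 10 \left(-3 - 28\right) = \left(-10\right) \left(-31\right) = 310$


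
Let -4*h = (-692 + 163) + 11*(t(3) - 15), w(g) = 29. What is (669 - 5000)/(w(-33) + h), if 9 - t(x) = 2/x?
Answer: -51972/2155 ≈ -24.117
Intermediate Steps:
t(x) = 9 - 2/x
h = 1807/12 (h = -((-692 + 163) + 11*((9 - 2/3) - 15))/4 = -(-529 + 11*((9 - 2*1/3) - 15))/4 = -(-529 + 11*((9 - 2/3) - 15))/4 = -(-529 + 11*(25/3 - 15))/4 = -(-529 + 11*(-20/3))/4 = -(-529 - 220/3)/4 = -1/4*(-1807/3) = 1807/12 ≈ 150.58)
(669 - 5000)/(w(-33) + h) = (669 - 5000)/(29 + 1807/12) = -4331/2155/12 = -4331*12/2155 = -51972/2155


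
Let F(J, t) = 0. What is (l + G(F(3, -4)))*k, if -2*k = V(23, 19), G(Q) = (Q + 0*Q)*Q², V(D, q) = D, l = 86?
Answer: -989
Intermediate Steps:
G(Q) = Q³ (G(Q) = (Q + 0)*Q² = Q*Q² = Q³)
k = -23/2 (k = -½*23 = -23/2 ≈ -11.500)
(l + G(F(3, -4)))*k = (86 + 0³)*(-23/2) = (86 + 0)*(-23/2) = 86*(-23/2) = -989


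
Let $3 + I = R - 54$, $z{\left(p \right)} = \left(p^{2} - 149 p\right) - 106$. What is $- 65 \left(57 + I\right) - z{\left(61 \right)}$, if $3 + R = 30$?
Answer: $3719$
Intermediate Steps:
$R = 27$ ($R = -3 + 30 = 27$)
$z{\left(p \right)} = -106 + p^{2} - 149 p$
$I = -30$ ($I = -3 + \left(27 - 54\right) = -3 - 27 = -30$)
$- 65 \left(57 + I\right) - z{\left(61 \right)} = - 65 \left(57 - 30\right) - \left(-106 + 61^{2} - 9089\right) = \left(-65\right) 27 - \left(-106 + 3721 - 9089\right) = -1755 - -5474 = -1755 + 5474 = 3719$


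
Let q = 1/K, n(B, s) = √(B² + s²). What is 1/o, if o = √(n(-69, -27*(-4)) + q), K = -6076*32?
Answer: 56*√62/√(-1 + 2916480*√73) ≈ 0.088333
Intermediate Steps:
K = -194432
q = -1/194432 (q = 1/(-194432) = -1/194432 ≈ -5.1432e-6)
o = √(-1/194432 + 15*√73) (o = √(√((-69)² + (-27*(-4))²) - 1/194432) = √(√(4761 + 108²) - 1/194432) = √(√(4761 + 11664) - 1/194432) = √(√16425 - 1/194432) = √(15*√73 - 1/194432) = √(-1/194432 + 15*√73) ≈ 11.321)
1/o = 1/(√(-62 + 180821760*√73)/3472) = 3472/√(-62 + 180821760*√73)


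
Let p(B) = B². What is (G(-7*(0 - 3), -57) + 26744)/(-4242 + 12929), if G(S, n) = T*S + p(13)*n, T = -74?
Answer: 15557/8687 ≈ 1.7908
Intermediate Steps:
G(S, n) = -74*S + 169*n (G(S, n) = -74*S + 13²*n = -74*S + 169*n)
(G(-7*(0 - 3), -57) + 26744)/(-4242 + 12929) = ((-(-518)*(0 - 3) + 169*(-57)) + 26744)/(-4242 + 12929) = ((-(-518)*(-3) - 9633) + 26744)/8687 = ((-74*21 - 9633) + 26744)*(1/8687) = ((-1554 - 9633) + 26744)*(1/8687) = (-11187 + 26744)*(1/8687) = 15557*(1/8687) = 15557/8687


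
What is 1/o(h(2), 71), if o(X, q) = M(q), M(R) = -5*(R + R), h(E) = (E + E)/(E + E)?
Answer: -1/710 ≈ -0.0014085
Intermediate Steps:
h(E) = 1 (h(E) = (2*E)/((2*E)) = (2*E)*(1/(2*E)) = 1)
M(R) = -10*R
o(X, q) = -10*q
1/o(h(2), 71) = 1/(-10*71) = 1/(-710) = -1/710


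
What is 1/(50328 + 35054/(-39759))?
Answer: 39759/2000955898 ≈ 1.9870e-5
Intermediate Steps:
1/(50328 + 35054/(-39759)) = 1/(50328 + 35054*(-1/39759)) = 1/(50328 - 35054/39759) = 1/(2000955898/39759) = 39759/2000955898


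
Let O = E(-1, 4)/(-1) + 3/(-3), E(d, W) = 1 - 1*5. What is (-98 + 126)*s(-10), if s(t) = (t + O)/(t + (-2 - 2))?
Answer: 14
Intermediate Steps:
E(d, W) = -4 (E(d, W) = 1 - 5 = -4)
O = 3 (O = -4/(-1) + 3/(-3) = -4*(-1) + 3*(-⅓) = 4 - 1 = 3)
s(t) = (3 + t)/(-4 + t) (s(t) = (t + 3)/(t + (-2 - 2)) = (3 + t)/(t - 4) = (3 + t)/(-4 + t))
(-98 + 126)*s(-10) = (-98 + 126)*((3 - 10)/(-4 - 10)) = 28*(-7/(-14)) = 28*(-1/14*(-7)) = 28*(½) = 14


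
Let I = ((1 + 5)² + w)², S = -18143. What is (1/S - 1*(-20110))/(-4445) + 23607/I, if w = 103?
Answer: -735082290652/222593473405 ≈ -3.3024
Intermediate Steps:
I = 19321 (I = ((1 + 5)² + 103)² = (6² + 103)² = (36 + 103)² = 139² = 19321)
(1/S - 1*(-20110))/(-4445) + 23607/I = (1/(-18143) - 1*(-20110))/(-4445) + 23607/19321 = (-1/18143 + 20110)*(-1/4445) + 23607*(1/19321) = (364855729/18143)*(-1/4445) + 23607/19321 = -52122247/11520805 + 23607/19321 = -735082290652/222593473405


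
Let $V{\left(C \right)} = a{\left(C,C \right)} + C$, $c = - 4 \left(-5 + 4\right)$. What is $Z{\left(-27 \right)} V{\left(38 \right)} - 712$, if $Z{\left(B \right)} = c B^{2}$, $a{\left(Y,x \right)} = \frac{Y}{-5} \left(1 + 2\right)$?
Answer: $\frac{218056}{5} \approx 43611.0$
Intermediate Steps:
$a{\left(Y,x \right)} = - \frac{3 Y}{5}$ ($a{\left(Y,x \right)} = Y \left(- \frac{1}{5}\right) 3 = - \frac{Y}{5} \cdot 3 = - \frac{3 Y}{5}$)
$c = 4$ ($c = \left(-4\right) \left(-1\right) = 4$)
$V{\left(C \right)} = \frac{2 C}{5}$ ($V{\left(C \right)} = - \frac{3 C}{5} + C = \frac{2 C}{5}$)
$Z{\left(B \right)} = 4 B^{2}$
$Z{\left(-27 \right)} V{\left(38 \right)} - 712 = 4 \left(-27\right)^{2} \cdot \frac{2}{5} \cdot 38 - 712 = 4 \cdot 729 \cdot \frac{76}{5} - 712 = 2916 \cdot \frac{76}{5} - 712 = \frac{221616}{5} - 712 = \frac{218056}{5}$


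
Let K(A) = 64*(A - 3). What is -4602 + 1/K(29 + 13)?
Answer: -11486591/2496 ≈ -4602.0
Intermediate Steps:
K(A) = -192 + 64*A (K(A) = 64*(-3 + A) = -192 + 64*A)
-4602 + 1/K(29 + 13) = -4602 + 1/(-192 + 64*(29 + 13)) = -4602 + 1/(-192 + 64*42) = -4602 + 1/(-192 + 2688) = -4602 + 1/2496 = -11486591/2496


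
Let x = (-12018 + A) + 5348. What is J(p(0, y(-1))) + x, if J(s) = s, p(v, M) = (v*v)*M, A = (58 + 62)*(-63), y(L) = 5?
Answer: -14230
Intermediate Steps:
A = -7560 (A = 120*(-63) = -7560)
p(v, M) = M*v² (p(v, M) = v²*M = M*v²)
x = -14230 (x = (-12018 - 7560) + 5348 = -19578 + 5348 = -14230)
J(p(0, y(-1))) + x = 5*0² - 14230 = 5*0 - 14230 = 0 - 14230 = -14230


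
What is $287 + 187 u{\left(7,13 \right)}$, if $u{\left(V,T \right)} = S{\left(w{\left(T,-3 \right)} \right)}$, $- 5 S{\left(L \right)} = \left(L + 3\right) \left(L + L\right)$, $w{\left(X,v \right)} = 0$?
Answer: $287$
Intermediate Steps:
$S{\left(L \right)} = - \frac{2 L \left(3 + L\right)}{5}$ ($S{\left(L \right)} = - \frac{\left(L + 3\right) \left(L + L\right)}{5} = - \frac{\left(3 + L\right) 2 L}{5} = - \frac{2 L \left(3 + L\right)}{5}$)
$u{\left(V,T \right)} = 0$ ($u{\left(V,T \right)} = \left(- \frac{2}{5}\right) 0 \left(3 + 0\right) = \left(- \frac{2}{5}\right) 0 \cdot 3 = 0$)
$287 + 187 u{\left(7,13 \right)} = 287 + 187 \cdot 0 = 287 + 0 = 287$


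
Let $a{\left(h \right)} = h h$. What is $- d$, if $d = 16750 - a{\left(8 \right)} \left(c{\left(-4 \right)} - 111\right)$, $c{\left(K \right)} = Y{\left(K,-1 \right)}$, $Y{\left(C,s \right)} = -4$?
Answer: $-24110$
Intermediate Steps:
$c{\left(K \right)} = -4$
$a{\left(h \right)} = h^{2}$
$d = 24110$ ($d = 16750 - 8^{2} \left(-4 - 111\right) = 16750 - 64 \left(-115\right) = 16750 - -7360 = 16750 + 7360 = 24110$)
$- d = \left(-1\right) 24110 = -24110$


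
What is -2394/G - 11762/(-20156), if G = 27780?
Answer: 5801977/11665285 ≈ 0.49737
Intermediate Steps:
-2394/G - 11762/(-20156) = -2394/27780 - 11762/(-20156) = -2394*1/27780 - 11762*(-1/20156) = -399/4630 + 5881/10078 = 5801977/11665285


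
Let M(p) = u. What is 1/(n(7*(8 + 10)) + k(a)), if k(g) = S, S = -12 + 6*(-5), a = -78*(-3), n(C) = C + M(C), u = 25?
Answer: 1/109 ≈ 0.0091743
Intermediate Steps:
M(p) = 25
n(C) = 25 + C (n(C) = C + 25 = 25 + C)
a = 234
S = -42 (S = -12 - 30 = -42)
k(g) = -42
1/(n(7*(8 + 10)) + k(a)) = 1/((25 + 7*(8 + 10)) - 42) = 1/((25 + 7*18) - 42) = 1/((25 + 126) - 42) = 1/(151 - 42) = 1/109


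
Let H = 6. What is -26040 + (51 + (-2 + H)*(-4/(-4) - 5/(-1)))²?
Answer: -20415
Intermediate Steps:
-26040 + (51 + (-2 + H)*(-4/(-4) - 5/(-1)))² = -26040 + (51 + (-2 + 6)*(-4/(-4) - 5/(-1)))² = -26040 + (51 + 4*(-4*(-¼) - 5*(-1)))² = -26040 + (51 + 4*(1 + 5))² = -26040 + (51 + 4*6)² = -26040 + (51 + 24)² = -26040 + 75² = -26040 + 5625 = -20415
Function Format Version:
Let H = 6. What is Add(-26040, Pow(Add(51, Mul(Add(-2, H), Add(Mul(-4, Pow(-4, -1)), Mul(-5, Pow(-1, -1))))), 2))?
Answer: -20415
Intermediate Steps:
Add(-26040, Pow(Add(51, Mul(Add(-2, H), Add(Mul(-4, Pow(-4, -1)), Mul(-5, Pow(-1, -1))))), 2)) = Add(-26040, Pow(Add(51, Mul(Add(-2, 6), Add(Mul(-4, Pow(-4, -1)), Mul(-5, Pow(-1, -1))))), 2)) = Add(-26040, Pow(Add(51, Mul(4, Add(Mul(-4, Rational(-1, 4)), Mul(-5, -1)))), 2)) = Add(-26040, Pow(Add(51, Mul(4, Add(1, 5))), 2)) = Add(-26040, Pow(Add(51, Mul(4, 6)), 2)) = Add(-26040, Pow(Add(51, 24), 2)) = Add(-26040, Pow(75, 2)) = Add(-26040, 5625) = -20415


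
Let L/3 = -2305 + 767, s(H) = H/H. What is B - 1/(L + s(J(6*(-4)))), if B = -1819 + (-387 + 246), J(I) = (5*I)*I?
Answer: -9041479/4613 ≈ -1960.0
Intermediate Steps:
J(I) = 5*I²
s(H) = 1
L = -4614 (L = 3*(-2305 + 767) = 3*(-1538) = -4614)
B = -1960 (B = -1819 - 141 = -1960)
B - 1/(L + s(J(6*(-4)))) = -1960 - 1/(-4614 + 1) = -1960 - 1/(-4613) = -1960 - 1*(-1/4613) = -1960 + 1/4613 = -9041479/4613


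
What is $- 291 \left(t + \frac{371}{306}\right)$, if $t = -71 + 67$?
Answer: $\frac{82741}{102} \approx 811.19$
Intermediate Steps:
$t = -4$
$- 291 \left(t + \frac{371}{306}\right) = - 291 \left(-4 + \frac{371}{306}\right) = \left(-291\right) \left(- \frac{853}{306}\right) = \frac{82741}{102}$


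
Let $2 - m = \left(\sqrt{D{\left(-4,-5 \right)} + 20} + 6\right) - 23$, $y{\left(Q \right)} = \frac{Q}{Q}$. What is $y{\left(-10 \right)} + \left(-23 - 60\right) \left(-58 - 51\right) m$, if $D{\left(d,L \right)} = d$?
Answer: $135706$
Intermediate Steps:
$y{\left(Q \right)} = 1$
$m = 15$ ($m = 2 - \left(\left(\sqrt{-4 + 20} + 6\right) - 23\right) = 2 - \left(\left(\sqrt{16} + 6\right) - 23\right) = 2 - \left(\left(4 + 6\right) - 23\right) = 2 - \left(10 - 23\right) = 2 - -13 = 2 + 13 = 15$)
$y{\left(-10 \right)} + \left(-23 - 60\right) \left(-58 - 51\right) m = 1 + \left(-23 - 60\right) \left(-58 - 51\right) 15 = 1 + \left(-83\right) \left(-109\right) 15 = 1 + 9047 \cdot 15 = 1 + 135705 = 135706$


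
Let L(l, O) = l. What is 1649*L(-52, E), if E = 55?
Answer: -85748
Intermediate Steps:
1649*L(-52, E) = 1649*(-52) = -85748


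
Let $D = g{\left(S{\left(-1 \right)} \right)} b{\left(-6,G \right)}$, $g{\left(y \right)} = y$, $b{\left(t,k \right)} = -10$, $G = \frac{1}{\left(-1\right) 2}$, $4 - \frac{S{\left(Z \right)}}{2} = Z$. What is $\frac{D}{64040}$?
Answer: $- \frac{5}{3202} \approx -0.0015615$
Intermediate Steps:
$S{\left(Z \right)} = 8 - 2 Z$
$G = - \frac{1}{2}$ ($G = \frac{1}{-2} = - \frac{1}{2} \approx -0.5$)
$D = -100$ ($D = \left(8 - -2\right) \left(-10\right) = \left(8 + 2\right) \left(-10\right) = 10 \left(-10\right) = -100$)
$\frac{D}{64040} = - \frac{100}{64040} = \left(-100\right) \frac{1}{64040} = - \frac{5}{3202}$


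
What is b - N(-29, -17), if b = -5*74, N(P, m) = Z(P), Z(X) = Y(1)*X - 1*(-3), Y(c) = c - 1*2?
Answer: -402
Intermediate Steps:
Y(c) = -2 + c (Y(c) = c - 2 = -2 + c)
Z(X) = 3 - X (Z(X) = (-2 + 1)*X - 1*(-3) = -X + 3 = 3 - X)
N(P, m) = 3 - P
b = -370
b - N(-29, -17) = -370 - (3 - 1*(-29)) = -370 - (3 + 29) = -370 - 1*32 = -370 - 32 = -402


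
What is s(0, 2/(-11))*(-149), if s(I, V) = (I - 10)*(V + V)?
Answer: -5960/11 ≈ -541.82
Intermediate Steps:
s(I, V) = 2*V*(-10 + I) (s(I, V) = (-10 + I)*(2*V) = 2*V*(-10 + I))
s(0, 2/(-11))*(-149) = (2*(2/(-11))*(-10 + 0))*(-149) = (2*(2*(-1/11))*(-10))*(-149) = (2*(-2/11)*(-10))*(-149) = (40/11)*(-149) = -5960/11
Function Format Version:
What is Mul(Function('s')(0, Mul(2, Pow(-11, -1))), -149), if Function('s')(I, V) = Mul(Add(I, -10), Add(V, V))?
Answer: Rational(-5960, 11) ≈ -541.82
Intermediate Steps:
Function('s')(I, V) = Mul(2, V, Add(-10, I)) (Function('s')(I, V) = Mul(Add(-10, I), Mul(2, V)) = Mul(2, V, Add(-10, I)))
Mul(Function('s')(0, Mul(2, Pow(-11, -1))), -149) = Mul(Mul(2, Mul(2, Pow(-11, -1)), Add(-10, 0)), -149) = Mul(Mul(2, Mul(2, Rational(-1, 11)), -10), -149) = Mul(Mul(2, Rational(-2, 11), -10), -149) = Mul(Rational(40, 11), -149) = Rational(-5960, 11)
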